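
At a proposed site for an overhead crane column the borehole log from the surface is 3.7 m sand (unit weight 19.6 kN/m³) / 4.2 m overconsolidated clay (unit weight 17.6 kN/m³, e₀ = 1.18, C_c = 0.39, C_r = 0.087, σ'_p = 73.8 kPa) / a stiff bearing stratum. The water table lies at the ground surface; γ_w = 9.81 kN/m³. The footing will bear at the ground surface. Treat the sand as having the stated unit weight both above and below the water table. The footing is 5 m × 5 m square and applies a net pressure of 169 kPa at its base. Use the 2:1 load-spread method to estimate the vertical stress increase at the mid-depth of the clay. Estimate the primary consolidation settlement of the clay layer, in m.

S_c ≈ 0.0851 m

Mid-depth of clay below the ground surface: z = 3.7 + 4.2/2 = 5.8 m.
Total vertical stress at mid-clay: σ_v = 19.6×3.7 + 17.6×2.1 = 109.48 kPa.
Pore pressure: u = 9.81×(5.8 − 0) = 56.898 kPa.
Initial effective stress: σ'_0 = σ_v − u = 109.48 − 56.898 = 52.582 kPa.
Stress increase at mid-clay by the 2:1 spreading method:
Δσ = qBL/((B+z)(L+z)) = 169×5×5/((5+5.8)(5+5.8)) = 36.223 kPa
Final effective stress: σ'_f = 52.582 + 36.223 = 88.805 kPa.
σ'_f = 88.805 > σ'_p = 73.8 kPa, so the stress path crosses the preconsolidation pressure — recompression up to σ'_p, then virgin compression beyond:
S_c = H/(1+e₀)·[C_r·log₁₀(σ'_p/σ'_0) + C_c·log₁₀(σ'_f/σ'_p)]
    = 4.2/2.18 × [0.087×log₁₀(73.8/52.582) + 0.39×log₁₀(88.805/73.8)]
    = 1.9266 × [0.012808 + 0.031349] = 0.08507 m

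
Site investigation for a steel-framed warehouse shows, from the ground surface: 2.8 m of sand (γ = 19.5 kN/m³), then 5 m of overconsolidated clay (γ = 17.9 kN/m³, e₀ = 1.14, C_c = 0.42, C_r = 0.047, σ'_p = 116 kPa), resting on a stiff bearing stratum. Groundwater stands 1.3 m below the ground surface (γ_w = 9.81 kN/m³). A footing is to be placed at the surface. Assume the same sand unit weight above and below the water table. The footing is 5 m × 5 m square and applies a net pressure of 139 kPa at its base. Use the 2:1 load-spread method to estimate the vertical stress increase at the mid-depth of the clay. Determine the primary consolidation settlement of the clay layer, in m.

Mid-depth of clay below the ground surface: z = 2.8 + 5/2 = 5.3 m.
Total vertical stress at mid-clay: σ_v = 19.5×2.8 + 17.9×2.5 = 99.35 kPa.
Pore pressure: u = 9.81×(5.3 − 1.3) = 39.24 kPa.
Initial effective stress: σ'_0 = σ_v − u = 99.35 − 39.24 = 60.11 kPa.
Stress increase at mid-clay by the 2:1 spreading method:
Δσ = qBL/((B+z)(L+z)) = 139×5×5/((5+5.3)(5+5.3)) = 32.755 kPa
Final effective stress: σ'_f = 60.11 + 32.755 = 92.865 kPa.
σ'_f = 92.865 ≤ σ'_p = 116 kPa, so the clay remains overconsolidated and only the recompression index applies:
S_c = C_r·H/(1+e₀)·log₁₀(σ'_f/σ'_0) = 0.047×5/2.14×log₁₀(92.865/60.11)
    = 0.10981 × 0.18891 = 0.02074 m

S_c ≈ 0.0207 m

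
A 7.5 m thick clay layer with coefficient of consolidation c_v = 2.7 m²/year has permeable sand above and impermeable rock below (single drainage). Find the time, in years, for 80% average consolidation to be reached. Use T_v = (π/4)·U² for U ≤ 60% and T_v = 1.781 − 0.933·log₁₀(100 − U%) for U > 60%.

Drainage path length: H_d = H = 7.5 m (single drainage).
U > 60%: T_v = 1.781 − 0.933·log₁₀(100 − 80) = 0.56714.
t = T_v·H_d²/c_v = 0.56714×7.5²/2.7 = 11.82 years.

t ≈ 11.8 years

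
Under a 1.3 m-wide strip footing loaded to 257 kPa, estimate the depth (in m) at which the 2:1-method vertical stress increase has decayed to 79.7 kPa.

z ≈ 2.89 m

2:1 spreading — at depth z the loaded area has grown by z in each plan dimension:
qB/(B+z) = Δσ_z ⇒ z = qB/Δσ_z − B = 257×1.3/79.7 − 1.3 = 2.892 m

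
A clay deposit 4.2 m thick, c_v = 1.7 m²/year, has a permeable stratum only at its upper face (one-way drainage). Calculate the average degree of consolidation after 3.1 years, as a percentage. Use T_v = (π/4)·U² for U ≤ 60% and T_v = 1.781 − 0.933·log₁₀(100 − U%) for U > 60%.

Drainage path length: H_d = H = 4.2 m (single drainage).
T_v = c_v·t/H_d² = 1.7×3.1/4.2² = 0.29875.
T_v = 0.29875 corresponds to the U > 60% branch:
U = 1 − 10^((1.781 − T_v)/0.933)/100 = 0.6121

U ≈ 61.2 %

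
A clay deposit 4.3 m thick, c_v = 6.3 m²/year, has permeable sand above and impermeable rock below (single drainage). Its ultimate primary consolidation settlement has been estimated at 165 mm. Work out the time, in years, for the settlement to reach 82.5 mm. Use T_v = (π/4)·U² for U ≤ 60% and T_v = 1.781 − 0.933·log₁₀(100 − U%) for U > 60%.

t ≈ 0.576 years

Drainage path length: H_d = H = 4.3 m (single drainage).
U = S(t)/S_ult = 82.5/165 = 0.5.
U ≤ 60%: T_v = (π/4)·U² = (π/4)×0.5² = 0.19635.
t = T_v·H_d²/c_v = 0.19635×4.3²/6.3 = 0.5763 years.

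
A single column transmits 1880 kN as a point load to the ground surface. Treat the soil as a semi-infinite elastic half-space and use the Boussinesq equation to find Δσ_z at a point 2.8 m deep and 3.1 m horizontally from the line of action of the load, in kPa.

Boussinesq vertical stress below a point load on an elastic half-space:
Δσ_z = 3P/(2πz²) · [1 + (r/z)²]^(−5/2)
r/z = 3.1/2.8 = 1.1071; [1+(r/z)²]^(−5/2) = 0.1353.
Δσ_z = 3×1880/(2π×2.8²) × 0.1353 = 114.49 × 0.1353 = 15.49 kPa

Δσ_z ≈ 15.5 kPa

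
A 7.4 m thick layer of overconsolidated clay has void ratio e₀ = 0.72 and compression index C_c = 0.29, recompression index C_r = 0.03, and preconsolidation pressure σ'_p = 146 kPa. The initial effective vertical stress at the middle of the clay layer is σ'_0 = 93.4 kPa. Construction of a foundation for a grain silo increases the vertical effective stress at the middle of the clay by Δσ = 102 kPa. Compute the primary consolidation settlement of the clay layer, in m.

Final effective stress: σ'_f = 93.4 + 102 = 195.4 kPa.
σ'_f = 195.4 > σ'_p = 146 kPa, so the stress path crosses the preconsolidation pressure — recompression up to σ'_p, then virgin compression beyond:
S_c = H/(1+e₀)·[C_r·log₁₀(σ'_p/σ'_0) + C_c·log₁₀(σ'_f/σ'_p)]
    = 7.4/1.72 × [0.03×log₁₀(146/93.4) + 0.29×log₁₀(195.4/146)]
    = 4.3023 × [0.0058202 + 0.036706] = 0.183 m

S_c ≈ 0.183 m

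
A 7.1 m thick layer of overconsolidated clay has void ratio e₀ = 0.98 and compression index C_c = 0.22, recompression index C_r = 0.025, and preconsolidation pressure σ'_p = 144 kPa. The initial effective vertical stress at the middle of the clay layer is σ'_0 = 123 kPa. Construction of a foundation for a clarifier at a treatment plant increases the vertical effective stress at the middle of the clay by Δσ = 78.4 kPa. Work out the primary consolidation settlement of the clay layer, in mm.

S_c ≈ 121 mm

Final effective stress: σ'_f = 123 + 78.4 = 201.4 kPa.
σ'_f = 201.4 > σ'_p = 144 kPa, so the stress path crosses the preconsolidation pressure — recompression up to σ'_p, then virgin compression beyond:
S_c = H/(1+e₀)·[C_r·log₁₀(σ'_p/σ'_0) + C_c·log₁₀(σ'_f/σ'_p)]
    = 7.1/1.98 × [0.025×log₁₀(144/123) + 0.22×log₁₀(201.4/144)]
    = 3.5859 × [0.0017114 + 0.032053] = 0.1211 m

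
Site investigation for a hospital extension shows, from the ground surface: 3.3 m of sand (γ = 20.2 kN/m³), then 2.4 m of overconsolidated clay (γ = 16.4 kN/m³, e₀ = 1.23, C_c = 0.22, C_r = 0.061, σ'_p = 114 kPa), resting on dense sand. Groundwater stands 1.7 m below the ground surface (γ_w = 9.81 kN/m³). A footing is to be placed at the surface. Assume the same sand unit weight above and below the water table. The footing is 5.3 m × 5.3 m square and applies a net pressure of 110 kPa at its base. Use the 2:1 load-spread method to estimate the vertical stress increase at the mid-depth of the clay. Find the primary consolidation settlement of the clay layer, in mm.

Mid-depth of clay below the ground surface: z = 3.3 + 2.4/2 = 4.5 m.
Total vertical stress at mid-clay: σ_v = 20.2×3.3 + 16.4×1.2 = 86.34 kPa.
Pore pressure: u = 9.81×(4.5 − 1.7) = 27.468 kPa.
Initial effective stress: σ'_0 = σ_v − u = 86.34 − 27.468 = 58.872 kPa.
Stress increase at mid-clay by the 2:1 spreading method:
Δσ = qBL/((B+z)(L+z)) = 110×5.3×5.3/((5.3+4.5)(5.3+4.5)) = 32.173 kPa
Final effective stress: σ'_f = 58.872 + 32.173 = 91.045 kPa.
σ'_f = 91.045 ≤ σ'_p = 114 kPa, so the clay remains overconsolidated and only the recompression index applies:
S_c = C_r·H/(1+e₀)·log₁₀(σ'_f/σ'_0) = 0.061×2.4/2.23×log₁₀(91.045/58.872)
    = 0.065648 × 0.18935 = 0.01243 m

S_c ≈ 12.4 mm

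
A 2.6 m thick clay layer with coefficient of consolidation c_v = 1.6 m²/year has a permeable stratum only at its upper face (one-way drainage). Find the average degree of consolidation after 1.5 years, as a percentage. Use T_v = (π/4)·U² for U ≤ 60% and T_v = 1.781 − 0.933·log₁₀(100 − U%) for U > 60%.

U ≈ 66.2 %

Drainage path length: H_d = H = 2.6 m (single drainage).
T_v = c_v·t/H_d² = 1.6×1.5/2.6² = 0.35503.
T_v = 0.35503 corresponds to the U > 60% branch:
U = 1 − 10^((1.781 − T_v)/0.933)/100 = 0.6624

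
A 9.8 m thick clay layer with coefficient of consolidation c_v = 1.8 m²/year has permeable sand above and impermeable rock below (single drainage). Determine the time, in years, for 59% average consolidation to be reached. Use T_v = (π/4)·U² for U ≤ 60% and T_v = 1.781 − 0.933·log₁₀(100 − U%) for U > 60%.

Drainage path length: H_d = H = 9.8 m (single drainage).
U ≤ 60%: T_v = (π/4)·U² = (π/4)×0.59² = 0.2734.
t = T_v·H_d²/c_v = 0.2734×9.8²/1.8 = 14.59 years.

t ≈ 14.6 years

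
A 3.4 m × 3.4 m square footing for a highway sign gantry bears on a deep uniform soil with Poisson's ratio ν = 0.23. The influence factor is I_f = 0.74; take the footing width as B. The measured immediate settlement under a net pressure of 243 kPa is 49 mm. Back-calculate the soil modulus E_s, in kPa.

E_s ≈ 11800 kPa

S_e = q·B·(1−ν²)/E_s · I_f  ⇒  E_s = q·B·(1−ν²)·I_f / S_e.
E_s = 243 × 3.4 × 0.9471 × 0.74 / 0.049 = 11820 kPa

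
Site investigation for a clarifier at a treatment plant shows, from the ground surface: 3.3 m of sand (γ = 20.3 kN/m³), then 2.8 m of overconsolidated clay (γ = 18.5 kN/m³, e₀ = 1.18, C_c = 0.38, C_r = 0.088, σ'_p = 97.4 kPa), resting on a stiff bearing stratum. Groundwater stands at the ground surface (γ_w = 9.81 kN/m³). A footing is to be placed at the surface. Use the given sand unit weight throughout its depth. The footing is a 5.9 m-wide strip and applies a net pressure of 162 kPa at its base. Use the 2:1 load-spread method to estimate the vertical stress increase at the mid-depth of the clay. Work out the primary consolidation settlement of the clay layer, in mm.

Mid-depth of clay below the ground surface: z = 3.3 + 2.8/2 = 4.7 m.
Total vertical stress at mid-clay: σ_v = 20.3×3.3 + 18.5×1.4 = 92.89 kPa.
Pore pressure: u = 9.81×(4.7 − 0) = 46.107 kPa.
Initial effective stress: σ'_0 = σ_v − u = 92.89 − 46.107 = 46.783 kPa.
Stress increase at mid-clay by the 2:1 spreading method:
Δσ = qB/(B+z) = 162×5.9/(5.9+4.7) = 90.17 kPa
Final effective stress: σ'_f = 46.783 + 90.17 = 136.95 kPa.
σ'_f = 136.95 > σ'_p = 97.4 kPa, so the stress path crosses the preconsolidation pressure — recompression up to σ'_p, then virgin compression beyond:
S_c = H/(1+e₀)·[C_r·log₁₀(σ'_p/σ'_0) + C_c·log₁₀(σ'_f/σ'_p)]
    = 2.8/2.18 × [0.088×log₁₀(97.4/46.783) + 0.38×log₁₀(136.95/97.4)]
    = 1.2844 × [0.028025 + 0.056241] = 0.1082 m

S_c ≈ 108 mm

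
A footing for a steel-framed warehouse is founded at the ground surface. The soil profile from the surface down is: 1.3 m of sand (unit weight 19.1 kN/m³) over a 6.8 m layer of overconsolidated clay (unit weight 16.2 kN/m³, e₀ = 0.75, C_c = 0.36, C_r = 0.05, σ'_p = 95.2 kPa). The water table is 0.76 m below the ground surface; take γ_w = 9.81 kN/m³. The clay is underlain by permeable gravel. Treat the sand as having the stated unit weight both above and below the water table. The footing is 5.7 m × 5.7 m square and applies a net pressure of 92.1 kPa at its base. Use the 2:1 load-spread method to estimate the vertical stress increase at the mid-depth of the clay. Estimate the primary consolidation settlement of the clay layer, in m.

S_c ≈ 0.0433 m

Mid-depth of clay below the ground surface: z = 1.3 + 6.8/2 = 4.7 m.
Total vertical stress at mid-clay: σ_v = 19.1×1.3 + 16.2×3.4 = 79.91 kPa.
Pore pressure: u = 9.81×(4.7 − 0.76) = 38.651 kPa.
Initial effective stress: σ'_0 = σ_v − u = 79.91 − 38.651 = 41.259 kPa.
Stress increase at mid-clay by the 2:1 spreading method:
Δσ = qBL/((B+z)(L+z)) = 92.1×5.7×5.7/((5.7+4.7)(5.7+4.7)) = 27.666 kPa
Final effective stress: σ'_f = 41.259 + 27.666 = 68.925 kPa.
σ'_f = 68.925 ≤ σ'_p = 95.2 kPa, so the clay remains overconsolidated and only the recompression index applies:
S_c = C_r·H/(1+e₀)·log₁₀(σ'_f/σ'_0) = 0.05×6.8/1.75×log₁₀(68.925/41.259)
    = 0.19429 × 0.22286 = 0.0433 m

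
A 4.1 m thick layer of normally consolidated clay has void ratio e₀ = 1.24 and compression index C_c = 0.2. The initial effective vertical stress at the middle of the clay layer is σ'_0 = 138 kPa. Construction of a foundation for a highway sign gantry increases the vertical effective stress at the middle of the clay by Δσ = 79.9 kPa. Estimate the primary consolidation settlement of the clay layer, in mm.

Final effective stress: σ'_f = σ'_0 + Δσ = 138 + 79.9 = 217.9 kPa.
Normally consolidated clay, so the full stress increment lies on the virgin compression line:
S_c = C_c·H/(1+e₀)·log₁₀(σ'_f/σ'_0) = 0.2×4.1/(1+1.24)×log₁₀(217.9/138)
    = 0.36607 × 0.19838 = 0.07262 m

S_c ≈ 72.6 mm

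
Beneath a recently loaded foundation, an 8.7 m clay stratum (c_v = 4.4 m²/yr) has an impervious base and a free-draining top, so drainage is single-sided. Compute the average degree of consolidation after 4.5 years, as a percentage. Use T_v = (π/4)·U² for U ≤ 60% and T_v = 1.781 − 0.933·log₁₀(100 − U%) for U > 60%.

U ≈ 57.7 %

Drainage path length: H_d = H = 8.7 m (single drainage).
T_v = c_v·t/H_d² = 4.4×4.5/8.7² = 0.26159.
T_v = 0.26159 corresponds to the U ≤ 60% branch:
U = √(4T_v/π) = 0.5771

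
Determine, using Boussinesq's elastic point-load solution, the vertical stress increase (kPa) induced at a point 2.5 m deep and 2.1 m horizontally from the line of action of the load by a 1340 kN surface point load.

Boussinesq vertical stress below a point load on an elastic half-space:
Δσ_z = 3P/(2πz²) · [1 + (r/z)²]^(−5/2)
r/z = 2.1/2.5 = 0.84; [1+(r/z)²]^(−5/2) = 0.26321.
Δσ_z = 3×1340/(2π×2.5²) × 0.26321 = 102.37 × 0.26321 = 26.94 kPa

Δσ_z ≈ 26.9 kPa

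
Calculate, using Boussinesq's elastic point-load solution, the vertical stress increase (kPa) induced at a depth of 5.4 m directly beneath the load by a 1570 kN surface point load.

Δσ_z ≈ 25.7 kPa

Boussinesq vertical stress below a point load on an elastic half-space:
Δσ_z = 3P/(2πz²) · [1 + (r/z)²]^(−5/2)
r/z = 0/5.4 = 0; [1+(r/z)²]^(−5/2) = 1.
Δσ_z = 3×1570/(2π×5.4²) × 1 = 25.707 × 1 = 25.71 kPa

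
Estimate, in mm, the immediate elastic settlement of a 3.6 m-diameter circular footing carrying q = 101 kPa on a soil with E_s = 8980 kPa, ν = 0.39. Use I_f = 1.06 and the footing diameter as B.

S_e ≈ 36.4 mm

Immediate (elastic) settlement: S_e = q·B·(1−ν²)/E_s · I_f.
S_e = 101 × 3.6 × (1 − 0.39²) / 8980 × 1.06
    = 101 × 3.6 × 0.8479 / 8980 × 1.06
    = 0.03639 m = 36.39 mm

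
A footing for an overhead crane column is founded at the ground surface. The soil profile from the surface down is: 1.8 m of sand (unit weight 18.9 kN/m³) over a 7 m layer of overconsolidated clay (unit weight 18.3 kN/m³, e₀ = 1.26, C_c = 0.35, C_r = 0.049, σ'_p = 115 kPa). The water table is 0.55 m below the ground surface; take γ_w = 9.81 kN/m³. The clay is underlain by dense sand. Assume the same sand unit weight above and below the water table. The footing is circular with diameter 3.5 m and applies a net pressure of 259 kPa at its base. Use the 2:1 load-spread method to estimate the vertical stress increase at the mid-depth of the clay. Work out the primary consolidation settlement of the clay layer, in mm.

Mid-depth of clay below the ground surface: z = 1.8 + 7/2 = 5.3 m.
Total vertical stress at mid-clay: σ_v = 18.9×1.8 + 18.3×3.5 = 98.07 kPa.
Pore pressure: u = 9.81×(5.3 − 0.55) = 46.598 kPa.
Initial effective stress: σ'_0 = σ_v − u = 98.07 − 46.598 = 51.472 kPa.
Stress increase at mid-clay by the 2:1 spreading method:
Δσ ≈ qD²/(D+z)² = 259×3.5²/(3.5+5.3)² = 40.97 kPa
Final effective stress: σ'_f = 51.472 + 40.97 = 92.442 kPa.
σ'_f = 92.442 ≤ σ'_p = 115 kPa, so the clay remains overconsolidated and only the recompression index applies:
S_c = C_r·H/(1+e₀)·log₁₀(σ'_f/σ'_0) = 0.049×7/2.26×log₁₀(92.442/51.472)
    = 0.15177 × 0.2543 = 0.03859 m

S_c ≈ 38.6 mm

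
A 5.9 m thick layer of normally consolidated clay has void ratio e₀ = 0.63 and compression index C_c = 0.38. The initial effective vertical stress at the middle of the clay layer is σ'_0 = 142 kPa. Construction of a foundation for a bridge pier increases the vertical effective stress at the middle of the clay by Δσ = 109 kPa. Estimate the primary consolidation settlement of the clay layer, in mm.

Final effective stress: σ'_f = σ'_0 + Δσ = 142 + 109 = 251 kPa.
Normally consolidated clay, so the full stress increment lies on the virgin compression line:
S_c = C_c·H/(1+e₀)·log₁₀(σ'_f/σ'_0) = 0.38×5.9/(1+0.63)×log₁₀(251/142)
    = 1.3755 × 0.24739 = 0.3403 m

S_c ≈ 340 mm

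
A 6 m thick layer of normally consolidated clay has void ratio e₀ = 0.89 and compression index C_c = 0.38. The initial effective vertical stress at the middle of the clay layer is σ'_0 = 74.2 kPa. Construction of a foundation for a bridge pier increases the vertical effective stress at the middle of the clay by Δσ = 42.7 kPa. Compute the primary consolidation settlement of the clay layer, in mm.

Final effective stress: σ'_f = σ'_0 + Δσ = 74.2 + 42.7 = 116.9 kPa.
Normally consolidated clay, so the full stress increment lies on the virgin compression line:
S_c = C_c·H/(1+e₀)·log₁₀(σ'_f/σ'_0) = 0.38×6/(1+0.89)×log₁₀(116.9/74.2)
    = 1.2063 × 0.19741 = 0.2381 m

S_c ≈ 238 mm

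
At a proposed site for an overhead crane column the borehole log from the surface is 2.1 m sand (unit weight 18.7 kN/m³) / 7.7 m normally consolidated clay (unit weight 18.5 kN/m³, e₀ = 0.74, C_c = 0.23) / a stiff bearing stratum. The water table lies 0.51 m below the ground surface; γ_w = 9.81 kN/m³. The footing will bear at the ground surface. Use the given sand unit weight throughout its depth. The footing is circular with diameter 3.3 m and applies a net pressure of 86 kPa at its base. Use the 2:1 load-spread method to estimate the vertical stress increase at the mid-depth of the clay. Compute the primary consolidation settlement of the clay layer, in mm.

S_c ≈ 77.5 mm

Mid-depth of clay below the ground surface: z = 2.1 + 7.7/2 = 5.95 m.
Total vertical stress at mid-clay: σ_v = 18.7×2.1 + 18.5×3.85 = 110.5 kPa.
Pore pressure: u = 9.81×(5.95 − 0.51) = 53.366 kPa.
Initial effective stress: σ'_0 = σ_v − u = 110.5 − 53.366 = 57.134 kPa.
Stress increase at mid-clay by the 2:1 spreading method:
Δσ ≈ qD²/(D+z)² = 86×3.3²/(3.3+5.95)² = 10.946 kPa
Final effective stress: σ'_f = σ'_0 + Δσ = 57.134 + 10.946 = 68.08 kPa.
Normally consolidated clay, so the full stress increment lies on the virgin compression line:
S_c = C_c·H/(1+e₀)·log₁₀(σ'_f/σ'_0) = 0.23×7.7/(1+0.74)×log₁₀(68.08/57.134)
    = 1.0178 × 0.076125 = 0.07748 m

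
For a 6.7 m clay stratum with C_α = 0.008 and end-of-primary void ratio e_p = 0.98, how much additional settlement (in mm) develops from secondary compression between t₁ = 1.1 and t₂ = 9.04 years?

S_s ≈ 24.8 mm

Secondary compression: S_s = C_α·H/(1+e_p)·log₁₀(t₂/t₁)
S_s = 0.008×6.7/(1+0.98)×log₁₀(9.04/1.1)
    = 0.02707 × 0.9148 = 0.02476 m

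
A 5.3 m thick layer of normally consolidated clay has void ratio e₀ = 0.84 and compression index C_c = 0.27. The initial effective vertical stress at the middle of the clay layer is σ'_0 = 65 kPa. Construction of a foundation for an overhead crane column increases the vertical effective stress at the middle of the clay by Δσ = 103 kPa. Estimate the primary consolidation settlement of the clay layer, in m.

Final effective stress: σ'_f = σ'_0 + Δσ = 65 + 103 = 168 kPa.
Normally consolidated clay, so the full stress increment lies on the virgin compression line:
S_c = C_c·H/(1+e₀)·log₁₀(σ'_f/σ'_0) = 0.27×5.3/(1+0.84)×log₁₀(168/65)
    = 0.77772 × 0.4124 = 0.3207 m

S_c ≈ 0.321 m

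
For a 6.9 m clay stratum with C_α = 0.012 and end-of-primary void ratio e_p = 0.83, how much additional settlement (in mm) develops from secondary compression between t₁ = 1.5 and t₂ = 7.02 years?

S_s ≈ 30.3 mm

Secondary compression: S_s = C_α·H/(1+e_p)·log₁₀(t₂/t₁)
S_s = 0.012×6.9/(1+0.83)×log₁₀(7.02/1.5)
    = 0.04525 × 0.6702 = 0.03033 m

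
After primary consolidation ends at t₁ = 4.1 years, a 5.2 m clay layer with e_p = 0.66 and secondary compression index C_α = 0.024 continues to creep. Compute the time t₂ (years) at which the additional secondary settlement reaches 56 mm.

t₂ ≈ 22.8 years

S_s = C_α·H/(1+e_p)·log₁₀(t₂/t₁) ⇒ log₁₀(t₂/t₁) = S_s·(1+e_p)/(C_α·H).
log₁₀(t₂/t₁) = 0.056 × (1+0.66) / (0.024×5.2) = 0.7449
t₂ = t₁ × 10^0.7449 = 4.1 × 5.557 = 22.79 years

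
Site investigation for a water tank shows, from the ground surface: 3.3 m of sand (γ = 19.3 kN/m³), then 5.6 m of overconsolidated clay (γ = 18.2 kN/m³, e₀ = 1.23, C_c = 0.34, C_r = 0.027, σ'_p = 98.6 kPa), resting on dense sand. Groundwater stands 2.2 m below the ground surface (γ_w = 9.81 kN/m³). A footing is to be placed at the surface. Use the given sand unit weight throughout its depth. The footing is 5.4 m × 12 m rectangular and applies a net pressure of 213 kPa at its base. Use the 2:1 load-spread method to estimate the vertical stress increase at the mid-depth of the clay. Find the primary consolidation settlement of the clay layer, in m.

Mid-depth of clay below the ground surface: z = 3.3 + 5.6/2 = 6.1 m.
Total vertical stress at mid-clay: σ_v = 19.3×3.3 + 18.2×2.8 = 114.65 kPa.
Pore pressure: u = 9.81×(6.1 − 2.2) = 38.259 kPa.
Initial effective stress: σ'_0 = σ_v − u = 114.65 − 38.259 = 76.391 kPa.
Stress increase at mid-clay by the 2:1 spreading method:
Δσ = qBL/((B+z)(L+z)) = 213×5.4×12/((5.4+6.1)(12+6.1)) = 66.31 kPa
Final effective stress: σ'_f = 76.391 + 66.31 = 142.7 kPa.
σ'_f = 142.7 > σ'_p = 98.6 kPa, so the stress path crosses the preconsolidation pressure — recompression up to σ'_p, then virgin compression beyond:
S_c = H/(1+e₀)·[C_r·log₁₀(σ'_p/σ'_0) + C_c·log₁₀(σ'_f/σ'_p)]
    = 5.6/2.23 × [0.027×log₁₀(98.6/76.391) + 0.34×log₁₀(142.7/98.6)]
    = 2.5112 × [0.0029925 + 0.054586] = 0.1446 m

S_c ≈ 0.145 m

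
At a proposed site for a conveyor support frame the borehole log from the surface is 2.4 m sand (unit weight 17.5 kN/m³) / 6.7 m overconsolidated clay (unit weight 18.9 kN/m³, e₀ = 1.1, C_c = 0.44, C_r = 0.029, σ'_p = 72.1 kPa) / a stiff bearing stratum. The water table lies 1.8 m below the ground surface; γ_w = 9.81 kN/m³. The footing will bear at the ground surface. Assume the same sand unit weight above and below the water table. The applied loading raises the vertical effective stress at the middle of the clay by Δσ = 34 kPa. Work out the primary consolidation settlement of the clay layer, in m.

S_c ≈ 0.206 m

Mid-depth of clay below the ground surface: z = 2.4 + 6.7/2 = 5.75 m.
Total vertical stress at mid-clay: σ_v = 17.5×2.4 + 18.9×3.35 = 105.31 kPa.
Pore pressure: u = 9.81×(5.75 − 1.8) = 38.75 kPa.
Initial effective stress: σ'_0 = σ_v − u = 105.31 − 38.75 = 66.56 kPa.
Final effective stress: σ'_f = 66.56 + 34 = 100.56 kPa.
σ'_f = 100.56 > σ'_p = 72.1 kPa, so the stress path crosses the preconsolidation pressure — recompression up to σ'_p, then virgin compression beyond:
S_c = H/(1+e₀)·[C_r·log₁₀(σ'_p/σ'_0) + C_c·log₁₀(σ'_f/σ'_p)]
    = 6.7/2.1 × [0.029×log₁₀(72.1/66.56) + 0.44×log₁₀(100.56/72.1)]
    = 3.1905 × [0.0010069 + 0.063576] = 0.2061 m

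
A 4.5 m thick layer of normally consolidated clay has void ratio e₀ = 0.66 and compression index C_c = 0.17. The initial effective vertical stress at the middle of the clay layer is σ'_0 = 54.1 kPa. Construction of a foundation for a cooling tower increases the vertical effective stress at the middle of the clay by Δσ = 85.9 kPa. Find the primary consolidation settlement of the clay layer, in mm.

Final effective stress: σ'_f = σ'_0 + Δσ = 54.1 + 85.9 = 140 kPa.
Normally consolidated clay, so the full stress increment lies on the virgin compression line:
S_c = C_c·H/(1+e₀)·log₁₀(σ'_f/σ'_0) = 0.17×4.5/(1+0.66)×log₁₀(140/54.1)
    = 0.46084 × 0.41293 = 0.1903 m

S_c ≈ 190 mm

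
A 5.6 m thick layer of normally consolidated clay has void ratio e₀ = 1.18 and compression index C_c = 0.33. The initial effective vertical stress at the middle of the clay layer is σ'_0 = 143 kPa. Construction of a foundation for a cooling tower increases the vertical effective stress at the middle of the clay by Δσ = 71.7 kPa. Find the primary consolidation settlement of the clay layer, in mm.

Final effective stress: σ'_f = σ'_0 + Δσ = 143 + 71.7 = 214.7 kPa.
Normally consolidated clay, so the full stress increment lies on the virgin compression line:
S_c = C_c·H/(1+e₀)·log₁₀(σ'_f/σ'_0) = 0.33×5.6/(1+1.18)×log₁₀(214.7/143)
    = 0.84771 × 0.1765 = 0.1496 m

S_c ≈ 150 mm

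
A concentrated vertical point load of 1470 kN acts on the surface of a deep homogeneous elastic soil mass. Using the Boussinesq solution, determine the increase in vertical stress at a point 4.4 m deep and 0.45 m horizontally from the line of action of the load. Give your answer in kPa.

Boussinesq vertical stress below a point load on an elastic half-space:
Δσ_z = 3P/(2πz²) · [1 + (r/z)²]^(−5/2)
r/z = 0.45/4.4 = 0.10227; [1+(r/z)²]^(−5/2) = 0.97432.
Δσ_z = 3×1470/(2π×4.4²) × 0.97432 = 36.254 × 0.97432 = 35.32 kPa

Δσ_z ≈ 35.3 kPa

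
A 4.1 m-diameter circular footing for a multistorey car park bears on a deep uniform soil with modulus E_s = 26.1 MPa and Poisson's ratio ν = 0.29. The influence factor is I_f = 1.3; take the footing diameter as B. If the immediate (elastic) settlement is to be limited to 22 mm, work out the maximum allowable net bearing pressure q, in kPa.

q ≈ 118 kPa

E_s = 26.1 MPa = 26100 kPa.
S_e = q·B·(1−ν²)/E_s · I_f  ⇒  q = S_e·E_s / (B·(1−ν²)·I_f).
q = 0.022 × 26100 / (4.1 × 0.9159 × 1.3) = 117.6 kPa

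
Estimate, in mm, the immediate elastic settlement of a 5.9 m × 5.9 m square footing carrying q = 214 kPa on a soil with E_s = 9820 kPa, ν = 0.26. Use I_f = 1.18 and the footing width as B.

Immediate (elastic) settlement: S_e = q·B·(1−ν²)/E_s · I_f.
S_e = 214 × 5.9 × (1 − 0.26²) / 9820 × 1.18
    = 214 × 5.9 × 0.9324 / 9820 × 1.18
    = 0.1415 m = 141.5 mm

S_e ≈ 141 mm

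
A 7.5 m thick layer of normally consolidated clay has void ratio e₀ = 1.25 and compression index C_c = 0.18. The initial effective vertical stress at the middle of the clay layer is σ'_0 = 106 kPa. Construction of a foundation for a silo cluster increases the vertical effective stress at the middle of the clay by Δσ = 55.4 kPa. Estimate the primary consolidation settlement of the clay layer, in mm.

S_c ≈ 110 mm

Final effective stress: σ'_f = σ'_0 + Δσ = 106 + 55.4 = 161.4 kPa.
Normally consolidated clay, so the full stress increment lies on the virgin compression line:
S_c = C_c·H/(1+e₀)·log₁₀(σ'_f/σ'_0) = 0.18×7.5/(1+1.25)×log₁₀(161.4/106)
    = 0.6 × 0.1826 = 0.1096 m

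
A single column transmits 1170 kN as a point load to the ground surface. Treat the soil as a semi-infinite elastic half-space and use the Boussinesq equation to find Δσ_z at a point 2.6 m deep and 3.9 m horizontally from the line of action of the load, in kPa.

Boussinesq vertical stress below a point load on an elastic half-space:
Δσ_z = 3P/(2πz²) · [1 + (r/z)²]^(−5/2)
r/z = 3.9/2.6 = 1.5; [1+(r/z)²]^(−5/2) = 0.052516.
Δσ_z = 3×1170/(2π×2.6²) × 0.052516 = 82.638 × 0.052516 = 4.34 kPa

Δσ_z ≈ 4.34 kPa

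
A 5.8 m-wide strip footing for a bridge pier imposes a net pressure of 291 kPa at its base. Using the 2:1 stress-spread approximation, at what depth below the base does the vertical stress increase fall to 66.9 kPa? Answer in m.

z ≈ 19.4 m

2:1 spreading — at depth z the loaded area has grown by z in each plan dimension:
qB/(B+z) = Δσ_z ⇒ z = qB/Δσ_z − B = 291×5.8/66.9 − 5.8 = 19.43 m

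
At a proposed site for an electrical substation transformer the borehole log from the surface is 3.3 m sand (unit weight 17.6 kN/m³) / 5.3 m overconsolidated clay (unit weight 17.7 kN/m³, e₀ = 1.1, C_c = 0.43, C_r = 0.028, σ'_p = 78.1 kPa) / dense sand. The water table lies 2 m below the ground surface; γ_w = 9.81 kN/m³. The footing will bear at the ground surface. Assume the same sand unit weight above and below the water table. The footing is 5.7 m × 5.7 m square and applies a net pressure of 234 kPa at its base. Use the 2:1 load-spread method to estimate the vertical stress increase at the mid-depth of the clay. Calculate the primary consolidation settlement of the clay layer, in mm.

S_c ≈ 216 mm

Mid-depth of clay below the ground surface: z = 3.3 + 5.3/2 = 5.95 m.
Total vertical stress at mid-clay: σ_v = 17.6×3.3 + 17.7×2.65 = 104.98 kPa.
Pore pressure: u = 9.81×(5.95 − 2) = 38.75 kPa.
Initial effective stress: σ'_0 = σ_v − u = 104.98 − 38.75 = 66.23 kPa.
Stress increase at mid-clay by the 2:1 spreading method:
Δσ = qBL/((B+z)(L+z)) = 234×5.7×5.7/((5.7+5.95)(5.7+5.95)) = 56.016 kPa
Final effective stress: σ'_f = 66.23 + 56.016 = 122.25 kPa.
σ'_f = 122.25 > σ'_p = 78.1 kPa, so the stress path crosses the preconsolidation pressure — recompression up to σ'_p, then virgin compression beyond:
S_c = H/(1+e₀)·[C_r·log₁₀(σ'_p/σ'_0) + C_c·log₁₀(σ'_f/σ'_p)]
    = 5.3/2.1 × [0.028×log₁₀(78.1/66.23) + 0.43×log₁₀(122.25/78.1)]
    = 2.5238 × [0.0020047 + 0.083677] = 0.2162 m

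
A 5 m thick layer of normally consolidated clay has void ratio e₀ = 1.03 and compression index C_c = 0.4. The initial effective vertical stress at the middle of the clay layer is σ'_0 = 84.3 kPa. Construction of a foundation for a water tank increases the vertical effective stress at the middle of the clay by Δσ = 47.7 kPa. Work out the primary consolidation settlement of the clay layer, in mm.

S_c ≈ 192 mm

Final effective stress: σ'_f = σ'_0 + Δσ = 84.3 + 47.7 = 132 kPa.
Normally consolidated clay, so the full stress increment lies on the virgin compression line:
S_c = C_c·H/(1+e₀)·log₁₀(σ'_f/σ'_0) = 0.4×5/(1+1.03)×log₁₀(132/84.3)
    = 0.98522 × 0.19475 = 0.1919 m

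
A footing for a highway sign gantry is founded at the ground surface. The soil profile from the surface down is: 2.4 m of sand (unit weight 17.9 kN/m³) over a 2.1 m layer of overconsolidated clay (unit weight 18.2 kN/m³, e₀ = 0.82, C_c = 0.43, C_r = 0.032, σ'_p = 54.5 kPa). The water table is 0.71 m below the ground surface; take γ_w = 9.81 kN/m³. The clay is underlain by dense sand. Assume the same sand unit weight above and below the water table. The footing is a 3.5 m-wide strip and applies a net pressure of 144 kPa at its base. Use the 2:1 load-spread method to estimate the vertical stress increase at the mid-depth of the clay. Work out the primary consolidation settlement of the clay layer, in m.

Mid-depth of clay below the ground surface: z = 2.4 + 2.1/2 = 3.45 m.
Total vertical stress at mid-clay: σ_v = 17.9×2.4 + 18.2×1.05 = 62.07 kPa.
Pore pressure: u = 9.81×(3.45 − 0.71) = 26.879 kPa.
Initial effective stress: σ'_0 = σ_v − u = 62.07 − 26.879 = 35.191 kPa.
Stress increase at mid-clay by the 2:1 spreading method:
Δσ = qB/(B+z) = 144×3.5/(3.5+3.45) = 72.518 kPa
Final effective stress: σ'_f = 35.191 + 72.518 = 107.71 kPa.
σ'_f = 107.71 > σ'_p = 54.5 kPa, so the stress path crosses the preconsolidation pressure — recompression up to σ'_p, then virgin compression beyond:
S_c = H/(1+e₀)·[C_r·log₁₀(σ'_p/σ'_0) + C_c·log₁₀(σ'_f/σ'_p)]
    = 2.1/1.82 × [0.032×log₁₀(54.5/35.191) + 0.43×log₁₀(107.71/54.5)]
    = 1.1538 × [0.0060789 + 0.12722] = 0.1538 m

S_c ≈ 0.154 m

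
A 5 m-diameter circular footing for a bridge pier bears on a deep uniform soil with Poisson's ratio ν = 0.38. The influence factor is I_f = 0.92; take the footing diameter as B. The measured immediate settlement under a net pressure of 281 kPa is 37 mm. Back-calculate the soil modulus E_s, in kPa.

E_s ≈ 29900 kPa

S_e = q·B·(1−ν²)/E_s · I_f  ⇒  E_s = q·B·(1−ν²)·I_f / S_e.
E_s = 281 × 5 × 0.8556 × 0.92 / 0.037 = 29890 kPa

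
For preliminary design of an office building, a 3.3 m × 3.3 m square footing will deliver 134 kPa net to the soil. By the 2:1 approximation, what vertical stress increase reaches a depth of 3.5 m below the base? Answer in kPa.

Δσ_z ≈ 31.6 kPa

By the 2:1 method the load spreads at 1 horizontal : 2 vertical, so at depth z the loaded area has grown by z in each plan dimension:
Δσ = qBL/((B+z)(L+z)) = 134×3.3×3.3/((3.3+3.5)(3.3+3.5)) = 31.558 kPa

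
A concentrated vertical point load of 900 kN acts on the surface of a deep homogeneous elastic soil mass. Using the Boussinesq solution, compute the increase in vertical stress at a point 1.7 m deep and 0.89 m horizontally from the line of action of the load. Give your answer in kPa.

Boussinesq vertical stress below a point load on an elastic half-space:
Δσ_z = 3P/(2πz²) · [1 + (r/z)²]^(−5/2)
r/z = 0.89/1.7 = 0.52353; [1+(r/z)²]^(−5/2) = 0.54576.
Δσ_z = 3×900/(2π×1.7²) × 0.54576 = 148.69 × 0.54576 = 81.15 kPa

Δσ_z ≈ 81.1 kPa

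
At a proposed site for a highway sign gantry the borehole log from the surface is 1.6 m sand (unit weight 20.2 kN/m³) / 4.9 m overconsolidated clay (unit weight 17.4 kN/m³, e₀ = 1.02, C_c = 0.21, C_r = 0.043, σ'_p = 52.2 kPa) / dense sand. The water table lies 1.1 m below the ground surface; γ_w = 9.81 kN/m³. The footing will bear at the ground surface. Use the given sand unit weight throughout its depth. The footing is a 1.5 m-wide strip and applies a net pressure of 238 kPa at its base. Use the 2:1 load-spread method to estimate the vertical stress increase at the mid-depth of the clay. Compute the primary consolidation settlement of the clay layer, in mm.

S_c ≈ 171 mm

Mid-depth of clay below the ground surface: z = 1.6 + 4.9/2 = 4.05 m.
Total vertical stress at mid-clay: σ_v = 20.2×1.6 + 17.4×2.45 = 74.95 kPa.
Pore pressure: u = 9.81×(4.05 − 1.1) = 28.94 kPa.
Initial effective stress: σ'_0 = σ_v − u = 74.95 − 28.94 = 46.01 kPa.
Stress increase at mid-clay by the 2:1 spreading method:
Δσ = qB/(B+z) = 238×1.5/(1.5+4.05) = 64.324 kPa
Final effective stress: σ'_f = 46.01 + 64.324 = 110.33 kPa.
σ'_f = 110.33 > σ'_p = 52.2 kPa, so the stress path crosses the preconsolidation pressure — recompression up to σ'_p, then virgin compression beyond:
S_c = H/(1+e₀)·[C_r·log₁₀(σ'_p/σ'_0) + C_c·log₁₀(σ'_f/σ'_p)]
    = 4.9/2.02 × [0.043×log₁₀(52.2/46.01) + 0.21×log₁₀(110.33/52.2)]
    = 2.4257 × [0.0023572 + 0.068255] = 0.1713 m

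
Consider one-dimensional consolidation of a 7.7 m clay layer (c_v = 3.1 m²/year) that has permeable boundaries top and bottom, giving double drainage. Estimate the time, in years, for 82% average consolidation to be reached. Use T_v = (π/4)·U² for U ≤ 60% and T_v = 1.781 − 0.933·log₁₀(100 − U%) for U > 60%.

t ≈ 2.92 years

Drainage path length: H_d = H/2 = 3.85 m (double drainage).
U > 60%: T_v = 1.781 − 0.933·log₁₀(100 − 82) = 0.60983.
t = T_v·H_d²/c_v = 0.60983×3.85²/3.1 = 2.916 years.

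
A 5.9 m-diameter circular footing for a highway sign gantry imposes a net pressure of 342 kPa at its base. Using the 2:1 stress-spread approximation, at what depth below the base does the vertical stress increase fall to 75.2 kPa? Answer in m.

2:1 spreading — at depth z the loaded area has grown by z in each plan dimension:
qD²/(D+z)² = Δσ_z ⇒ z = D(√(q/Δσ_z) − 1) = 5.9×(√(342/75.2) − 1) = 6.682 m

z ≈ 6.68 m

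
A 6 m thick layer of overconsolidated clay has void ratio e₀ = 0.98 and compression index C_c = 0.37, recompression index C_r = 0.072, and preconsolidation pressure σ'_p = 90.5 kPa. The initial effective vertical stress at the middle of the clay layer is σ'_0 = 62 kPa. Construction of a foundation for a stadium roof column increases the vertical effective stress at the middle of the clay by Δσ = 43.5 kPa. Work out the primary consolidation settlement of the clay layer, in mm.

Final effective stress: σ'_f = 62 + 43.5 = 105.5 kPa.
σ'_f = 105.5 > σ'_p = 90.5 kPa, so the stress path crosses the preconsolidation pressure — recompression up to σ'_p, then virgin compression beyond:
S_c = H/(1+e₀)·[C_r·log₁₀(σ'_p/σ'_0) + C_c·log₁₀(σ'_f/σ'_p)]
    = 6/1.98 × [0.072×log₁₀(90.5/62) + 0.37×log₁₀(105.5/90.5)]
    = 3.0303 × [0.011826 + 0.024643] = 0.1105 m

S_c ≈ 111 mm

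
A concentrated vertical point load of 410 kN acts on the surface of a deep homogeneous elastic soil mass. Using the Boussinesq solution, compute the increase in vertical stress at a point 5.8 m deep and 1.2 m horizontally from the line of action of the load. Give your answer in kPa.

Boussinesq vertical stress below a point load on an elastic half-space:
Δσ_z = 3P/(2πz²) · [1 + (r/z)²]^(−5/2)
r/z = 1.2/5.8 = 0.2069; [1+(r/z)²]^(−5/2) = 0.90052.
Δσ_z = 3×410/(2π×5.8²) × 0.90052 = 5.8193 × 0.90052 = 5.24 kPa

Δσ_z ≈ 5.24 kPa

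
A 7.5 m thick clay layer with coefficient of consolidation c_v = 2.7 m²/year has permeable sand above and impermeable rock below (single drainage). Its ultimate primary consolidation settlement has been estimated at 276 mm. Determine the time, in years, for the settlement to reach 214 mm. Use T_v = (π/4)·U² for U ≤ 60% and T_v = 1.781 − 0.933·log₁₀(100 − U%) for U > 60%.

t ≈ 10.8 years

Drainage path length: H_d = H = 7.5 m (single drainage).
U = S(t)/S_ult = 214/276 = 0.7754.
U > 60%: T_v = 1.781 − 0.933·log₁₀(100 − 77.536) = 0.52007.
t = T_v·H_d²/c_v = 0.52007×7.5²/2.7 = 10.83 years.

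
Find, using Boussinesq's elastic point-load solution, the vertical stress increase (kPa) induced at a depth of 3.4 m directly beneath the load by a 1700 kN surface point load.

Δσ_z ≈ 70.2 kPa

Boussinesq vertical stress below a point load on an elastic half-space:
Δσ_z = 3P/(2πz²) · [1 + (r/z)²]^(−5/2)
r/z = 0/3.4 = 0; [1+(r/z)²]^(−5/2) = 1.
Δσ_z = 3×1700/(2π×3.4²) × 1 = 70.215 × 1 = 70.22 kPa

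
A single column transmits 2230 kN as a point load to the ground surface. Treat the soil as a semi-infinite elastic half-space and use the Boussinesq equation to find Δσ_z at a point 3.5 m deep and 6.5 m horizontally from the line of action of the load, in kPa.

Boussinesq vertical stress below a point load on an elastic half-space:
Δσ_z = 3P/(2πz²) · [1 + (r/z)²]^(−5/2)
r/z = 6.5/3.5 = 1.8571; [1+(r/z)²]^(−5/2) = 0.023952.
Δσ_z = 3×2230/(2π×3.5²) × 0.023952 = 86.918 × 0.023952 = 2.082 kPa

Δσ_z ≈ 2.08 kPa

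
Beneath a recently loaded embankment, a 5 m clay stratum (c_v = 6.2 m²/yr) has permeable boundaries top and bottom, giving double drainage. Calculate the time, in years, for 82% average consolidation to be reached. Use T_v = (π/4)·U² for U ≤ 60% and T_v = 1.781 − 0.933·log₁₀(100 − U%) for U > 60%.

t ≈ 0.615 years

Drainage path length: H_d = H/2 = 2.5 m (double drainage).
U > 60%: T_v = 1.781 − 0.933·log₁₀(100 − 82) = 0.60983.
t = T_v·H_d²/c_v = 0.60983×2.5²/6.2 = 0.6147 years.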